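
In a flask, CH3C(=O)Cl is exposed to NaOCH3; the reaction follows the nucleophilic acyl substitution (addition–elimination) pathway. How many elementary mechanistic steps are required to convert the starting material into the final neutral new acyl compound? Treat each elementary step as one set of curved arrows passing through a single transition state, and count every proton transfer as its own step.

Step 1: CH3O⁻ adds to the carbonyl carbon; the C=O π electrons shift onto oxygen and a tetrahedral alkoxide intermediate forms.
Step 2: Elimination step: re-formation of the carbonyl π bond drives out Cl⁻, giving the new acyl compound.
Total: 2 elementary steps.

2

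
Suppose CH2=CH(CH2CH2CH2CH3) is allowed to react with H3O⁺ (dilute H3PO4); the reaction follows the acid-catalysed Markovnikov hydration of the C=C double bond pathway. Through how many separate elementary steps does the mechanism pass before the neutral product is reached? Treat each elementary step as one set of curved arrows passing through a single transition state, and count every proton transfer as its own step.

3

Step 1: The π electrons of the C=C bond attack a proton of H3O⁺; Markovnikov addition places the new C–H on the less-substituted alkene carbon, so the positive charge ends up on the more-substituted carbon — a secondary carbocation. H2O is released.
(No 1,2-shift: no single shift to an adjacent carbon would give a more stable cation.)
Step 2: Nucleophilic capture of the cation by H2O produces the protonated alcohol (an oxonium ion).
Step 3: H2O removes a proton from the oxonium oxygen, regenerating H3O⁺ and giving the neutral alcohol.
Total: 3 elementary steps.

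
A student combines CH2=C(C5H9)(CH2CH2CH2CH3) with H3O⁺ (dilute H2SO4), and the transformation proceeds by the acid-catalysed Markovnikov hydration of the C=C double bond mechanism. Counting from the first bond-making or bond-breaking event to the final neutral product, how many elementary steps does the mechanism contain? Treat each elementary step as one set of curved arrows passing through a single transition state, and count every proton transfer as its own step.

3

Step 1: Electrophilic addition begins with the π(C=C) electrons forming a bond to the proton of H3O⁺. Following Markovnikov's rule, the resulting cation is tertiary. H2O is released.
(No 1,2-shift: no single shift to an adjacent carbon would give a more stable cation.)
Step 2: Nucleophilic capture of the cation by H2O produces the protonated alcohol (an oxonium ion).
Step 3: H2O removes a proton from the oxonium oxygen, regenerating H3O⁺ and giving the neutral alcohol.
Total: 3 elementary steps.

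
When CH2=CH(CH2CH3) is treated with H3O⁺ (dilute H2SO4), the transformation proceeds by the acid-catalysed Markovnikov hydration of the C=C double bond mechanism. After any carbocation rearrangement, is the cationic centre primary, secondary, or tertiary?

secondary

Step 1: The π electrons of the C=C bond attack a proton of H3O⁺; Markovnikov addition places the new C–H on the less-substituted alkene carbon, so the positive charge ends up on the more-substituted carbon — a secondary carbocation. H2O is released.
No single 1,2-shift to an adjacent carbon would give a more-substituted cation, so no rearrangement occurs.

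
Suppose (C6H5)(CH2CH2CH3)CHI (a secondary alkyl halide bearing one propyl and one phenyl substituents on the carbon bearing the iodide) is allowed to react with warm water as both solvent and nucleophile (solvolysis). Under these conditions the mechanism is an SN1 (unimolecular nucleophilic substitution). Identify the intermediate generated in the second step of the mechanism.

oxonium ion

Step 1: Unassisted departure of I⁻ (taking the C–I bonding pair) generates a secondary carbocation.
Step 2: H2O donates an oxygen lone pair into the empty p orbital of the cation, giving a protonated alcohol (an oxonium ion).
After step 2 the species present is an oxonium ion.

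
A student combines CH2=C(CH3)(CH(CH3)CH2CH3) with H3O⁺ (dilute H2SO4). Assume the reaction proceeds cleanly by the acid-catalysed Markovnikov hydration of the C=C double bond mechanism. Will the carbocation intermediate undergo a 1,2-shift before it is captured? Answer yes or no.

The first-formed carbocation is tertiary.
No single 1,2-shift to an adjacent carbon would produce a more-substituted cation than the one already present, so no rearrangement occurs.

no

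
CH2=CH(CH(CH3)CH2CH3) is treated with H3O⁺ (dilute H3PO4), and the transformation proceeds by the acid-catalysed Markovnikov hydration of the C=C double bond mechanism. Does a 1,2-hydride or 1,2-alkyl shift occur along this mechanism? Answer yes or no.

yes

The first-formed carbocation is secondary.
The adjacent sec-butyl carbon already bears 2 other carbon substituents and has a hydrogen to migrate; after a 1,2-hydride shift from that carbon the positive charge sits on a tertiary centre.
Tertiary is more stable than secondary, so the shift occurs.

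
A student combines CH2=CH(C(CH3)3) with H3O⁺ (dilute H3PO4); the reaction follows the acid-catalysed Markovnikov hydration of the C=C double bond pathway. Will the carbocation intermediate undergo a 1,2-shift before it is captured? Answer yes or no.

yes

The first-formed carbocation is secondary.
The adjacent tert-butyl carbon has no hydrogen but bears methyl groups; migration of one methyl with its bonding pair (a 1,2-methyl shift) places the charge on a tertiary centre.
Tertiary is more stable than secondary, so the shift occurs.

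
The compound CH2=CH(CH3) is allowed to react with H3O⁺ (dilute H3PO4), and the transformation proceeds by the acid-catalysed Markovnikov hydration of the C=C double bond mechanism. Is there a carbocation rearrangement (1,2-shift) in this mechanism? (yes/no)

The first-formed carbocation is secondary.
No single 1,2-shift to an adjacent carbon would produce a more-substituted cation than the one already present, so no rearrangement occurs.

no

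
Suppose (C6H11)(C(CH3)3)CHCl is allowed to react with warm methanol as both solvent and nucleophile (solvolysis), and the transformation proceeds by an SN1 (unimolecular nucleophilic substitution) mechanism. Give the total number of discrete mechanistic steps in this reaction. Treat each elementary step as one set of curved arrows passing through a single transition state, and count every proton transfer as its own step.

Step 1: Rate-determining heterolysis of the C–Cl bond gives Cl⁻ and a secondary carbocation.
Step 2: A hydride (H with its bonding pair) migrates from the adjacent cyclohexyl carbon to the cationic centre — a 1,2-hydride shift — upgrading the secondary cation to a tertiary one.
Step 3: A lone pair on the oxygen of CH3OH attacks the carbocation, forming a new C–O σ-bond and an oxonium ion.
Step 4: A second solvent molecule removes the proton on oxygen, giving the neutral ether product.
Total: 4 elementary steps.

4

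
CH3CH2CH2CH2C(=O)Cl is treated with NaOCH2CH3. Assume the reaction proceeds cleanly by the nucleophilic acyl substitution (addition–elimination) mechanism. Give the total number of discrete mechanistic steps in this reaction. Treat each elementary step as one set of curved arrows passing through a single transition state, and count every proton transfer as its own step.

2

Step 1: Nucleophilic addition of CH3CH2O⁻ to the acyl carbon breaks the π(C=O) bond and yields a tetrahedral, anionic intermediate.
Step 2: Elimination step: re-formation of the carbonyl π bond drives out Cl⁻, giving the new acyl compound.
Total: 2 elementary steps.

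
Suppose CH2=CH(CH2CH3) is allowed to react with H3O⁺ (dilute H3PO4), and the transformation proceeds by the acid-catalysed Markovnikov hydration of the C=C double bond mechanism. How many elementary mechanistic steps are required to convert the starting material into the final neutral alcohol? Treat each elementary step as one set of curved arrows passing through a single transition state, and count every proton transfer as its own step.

Step 1: Electrophilic addition begins with the π(C=C) electrons forming a bond to the proton of H3O⁺. Following Markovnikov's rule, the resulting cation is secondary. H2O is released.
(No 1,2-shift: no single shift to an adjacent carbon would give a more stable cation.)
Step 2: Water acts as the nucleophile: an oxygen lone pair bonds to the cationic carbon, giving an oxonium-ion intermediate.
Step 3: Proton transfer from the O–H of the oxonium ion to H2O completes the catalytic cycle and yields the alcohol.
Total: 3 elementary steps.

3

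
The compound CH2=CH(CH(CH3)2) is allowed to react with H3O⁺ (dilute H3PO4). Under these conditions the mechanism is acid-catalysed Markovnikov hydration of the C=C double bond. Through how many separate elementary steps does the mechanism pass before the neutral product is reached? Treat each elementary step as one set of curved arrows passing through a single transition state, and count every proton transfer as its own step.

Step 1: Protonation of the alkene by H3O⁺: the π bond acts as the nucleophile and picks up H⁺, giving the more stable (Markovnikov) secondary carbocation. H2O is released.
Step 2: Carbocation rearrangement: a 1,2-hydride shift from the adjacent isopropyl carbon converts the initially-formed secondary cation into the more stable tertiary cation.
Step 3: Nucleophilic capture of the cation by H2O produces the protonated alcohol (an oxonium ion).
Step 4: Deprotonation of the oxonium ion by a water molecule delivers the neutral alcohol and regenerates the acid catalyst.
Total: 4 elementary steps.

4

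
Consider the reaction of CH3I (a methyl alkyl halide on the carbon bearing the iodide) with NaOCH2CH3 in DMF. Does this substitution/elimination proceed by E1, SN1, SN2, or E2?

Conditions: a methyl substrate with a strong nucleophile in the polar aprotic solvent DMF.
These conditions are the textbook signature of the SN2 pathway.
An unhindered substrate with a strong nucleophile in a polar aprotic solvent favours one-step backside displacement.

SN2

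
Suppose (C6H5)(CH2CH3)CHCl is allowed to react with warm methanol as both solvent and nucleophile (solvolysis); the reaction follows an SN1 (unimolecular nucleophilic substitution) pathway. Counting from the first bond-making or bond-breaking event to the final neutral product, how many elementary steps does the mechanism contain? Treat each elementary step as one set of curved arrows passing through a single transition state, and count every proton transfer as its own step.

3

Step 1: The C–Cl bond breaks with both electrons going to the chloride; Cl⁻ leaves and a secondary carbocation remains.
(No 1,2-shift: no single shift to an adjacent carbon would give a more stable cation.)
Step 2: A lone pair on the oxygen of CH3OH attacks the carbocation, forming a new C–O σ-bond and an oxonium ion.
Step 3: A second solvent molecule removes the proton on oxygen, giving the neutral ether product.
Total: 3 elementary steps.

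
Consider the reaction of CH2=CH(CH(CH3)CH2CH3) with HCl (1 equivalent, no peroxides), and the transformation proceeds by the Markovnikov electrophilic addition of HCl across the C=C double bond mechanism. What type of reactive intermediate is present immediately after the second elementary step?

Step 1: The π electrons of the C=C bond attack a proton of HCl; Markovnikov addition places the new C–H on the less-substituted alkene carbon, so the positive charge ends up on the more-substituted carbon — a secondary carbocation. The H–Cl bond breaks heterolytically, releasing Cl⁻.
Step 2: A hydride (H with its bonding pair) migrates from the adjacent sec-butyl carbon to the cationic centre — a 1,2-hydride shift — upgrading the secondary cation to a tertiary one.
After step 2 the species present is a tertiary carbocation.

tertiary carbocation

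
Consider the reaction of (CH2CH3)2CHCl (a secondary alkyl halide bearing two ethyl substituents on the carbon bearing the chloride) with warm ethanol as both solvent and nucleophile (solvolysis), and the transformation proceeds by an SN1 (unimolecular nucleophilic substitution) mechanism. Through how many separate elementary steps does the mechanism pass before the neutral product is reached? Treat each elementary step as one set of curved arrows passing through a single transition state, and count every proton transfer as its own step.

3

Step 1: Unassisted departure of Cl⁻ (taking the C–Cl bonding pair) generates a secondary carbocation.
(No 1,2-shift: no single shift to an adjacent carbon would give a more stable cation.)
Step 2: Nucleophilic capture: the oxygen of CH3CH2OH bonds to the cationic carbon, producing an oxonium-ion intermediate.
Step 3: Deprotonation of the oxonium oxygen by solvent ethanol yields the neutral ether.
Total: 3 elementary steps.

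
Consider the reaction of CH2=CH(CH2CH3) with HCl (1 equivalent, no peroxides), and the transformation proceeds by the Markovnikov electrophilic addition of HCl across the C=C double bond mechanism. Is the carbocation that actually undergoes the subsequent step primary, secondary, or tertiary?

secondary

Step 1: Protonation of the alkene by HCl: the π bond acts as the nucleophile and picks up H⁺, giving the more stable (Markovnikov) secondary carbocation. The H–Cl bond breaks heterolytically, releasing Cl⁻.
No single 1,2-shift to an adjacent carbon would give a more-substituted cation, so no rearrangement occurs.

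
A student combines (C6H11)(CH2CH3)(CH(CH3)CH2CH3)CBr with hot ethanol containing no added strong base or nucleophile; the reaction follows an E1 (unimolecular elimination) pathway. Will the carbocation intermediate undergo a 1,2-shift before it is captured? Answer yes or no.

no

The first-formed carbocation is tertiary.
No single 1,2-shift to an adjacent carbon would produce a more-substituted cation than the one already present, so no rearrangement occurs.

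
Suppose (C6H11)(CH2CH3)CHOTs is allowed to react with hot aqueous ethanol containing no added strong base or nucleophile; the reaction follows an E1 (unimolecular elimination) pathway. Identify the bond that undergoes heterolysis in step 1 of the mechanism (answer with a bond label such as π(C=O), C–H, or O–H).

C–O

Step 1: Unassisted departure of TsO⁻ (taking the C–O bonding pair) generates a secondary carbocation.
The bond broken in this step is the C–O bond.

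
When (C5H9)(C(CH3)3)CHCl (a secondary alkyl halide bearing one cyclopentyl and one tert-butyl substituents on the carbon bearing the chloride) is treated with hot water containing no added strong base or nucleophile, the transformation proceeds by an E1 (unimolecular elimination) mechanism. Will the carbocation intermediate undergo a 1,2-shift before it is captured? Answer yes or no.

The first-formed carbocation is secondary.
The adjacent cyclopentyl carbon already bears 2 other carbon substituents and has a hydrogen to migrate; after a 1,2-hydride shift from that carbon the positive charge sits on a tertiary centre.
Tertiary is more stable than secondary, so the shift occurs.

yes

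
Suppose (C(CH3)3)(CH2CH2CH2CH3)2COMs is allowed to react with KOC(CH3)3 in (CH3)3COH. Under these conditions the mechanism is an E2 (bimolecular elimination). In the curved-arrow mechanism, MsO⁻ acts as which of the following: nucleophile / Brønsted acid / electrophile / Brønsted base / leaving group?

Step 1: Concerted anti-periplanar elimination: (CH3)3CO⁻ abstracts a β-H while MsO⁻ leaves, and the C–H electrons become the new C=C π bond — all in a single transition state.
MsO⁻ departs with both electrons of the breaking σ-bond — that is the definition of a leaving group.

leaving group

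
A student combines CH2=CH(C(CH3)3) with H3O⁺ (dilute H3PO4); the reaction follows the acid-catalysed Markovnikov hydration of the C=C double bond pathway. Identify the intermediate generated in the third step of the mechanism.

Step 1: Electrophilic addition begins with the π(C=C) electrons forming a bond to the proton of H3O⁺. Following Markovnikov's rule, the resulting cation is secondary. H2O is released.
Step 2: A methyl group with its bonding pair migrates from the adjacent tert-butyl carbon to the cationic centre — a 1,2-methyl shift — upgrading the secondary cation to a tertiary one.
Step 3: A lone pair on the oxygen of H2O attacks the carbocation, forming a C–O bond and an oxonium ion (a protonated alcohol).
After step 3 the species present is an oxonium ion.

oxonium ion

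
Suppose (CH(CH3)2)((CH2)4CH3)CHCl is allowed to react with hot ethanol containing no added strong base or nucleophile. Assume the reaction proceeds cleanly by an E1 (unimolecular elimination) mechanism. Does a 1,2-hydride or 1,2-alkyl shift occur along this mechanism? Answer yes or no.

The first-formed carbocation is secondary.
The adjacent isopropyl carbon already bears 2 other carbon substituents and has a hydrogen to migrate; after a 1,2-hydride shift from that carbon the positive charge sits on a tertiary centre.
Tertiary is more stable than secondary, so the shift occurs.

yes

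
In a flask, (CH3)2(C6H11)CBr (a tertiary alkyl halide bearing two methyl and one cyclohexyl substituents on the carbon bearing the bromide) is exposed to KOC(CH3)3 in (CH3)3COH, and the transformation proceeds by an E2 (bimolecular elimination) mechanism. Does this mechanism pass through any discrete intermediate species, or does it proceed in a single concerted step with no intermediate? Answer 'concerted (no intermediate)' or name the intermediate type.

In one step, (CH3)3CO⁻ pulls off a β-proton, the C–Br bond cleaves, and a C=C double bond forms between the α- and β-carbons (E2, anti elimination).
All bond changes occur in one transition state; no discrete intermediate is formed.

concerted (no intermediate)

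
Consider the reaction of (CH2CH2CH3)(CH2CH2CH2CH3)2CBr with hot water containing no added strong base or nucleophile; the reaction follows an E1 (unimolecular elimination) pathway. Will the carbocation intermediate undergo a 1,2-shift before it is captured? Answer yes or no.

The first-formed carbocation is tertiary.
No single 1,2-shift to an adjacent carbon would produce a more-substituted cation than the one already present, so no rearrangement occurs.

no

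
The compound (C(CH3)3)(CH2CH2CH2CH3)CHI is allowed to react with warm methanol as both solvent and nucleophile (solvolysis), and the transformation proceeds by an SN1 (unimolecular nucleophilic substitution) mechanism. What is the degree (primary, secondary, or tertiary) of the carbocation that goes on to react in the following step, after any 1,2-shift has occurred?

tertiary

Step 1: Unassisted departure of I⁻ (taking the C–I bonding pair) generates a secondary carbocation.
Step 2: Carbocation rearrangement: a 1,2-methyl shift from the adjacent tert-butyl carbon converts the initially-formed secondary cation into the more stable tertiary cation.
The cation rearranges from secondary to tertiary via a 1,2-methyl shift from the adjacent tert-butyl carbon; the tertiary cation is what reacts next.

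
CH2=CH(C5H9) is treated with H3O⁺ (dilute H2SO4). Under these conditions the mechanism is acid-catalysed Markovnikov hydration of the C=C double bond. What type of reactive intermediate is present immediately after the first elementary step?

Step 1: Protonation of the alkene by H3O⁺: the π bond acts as the nucleophile and picks up H⁺, giving the more stable (Markovnikov) secondary carbocation. H2O is released.
After step 1 the species present is a secondary carbocation.

secondary carbocation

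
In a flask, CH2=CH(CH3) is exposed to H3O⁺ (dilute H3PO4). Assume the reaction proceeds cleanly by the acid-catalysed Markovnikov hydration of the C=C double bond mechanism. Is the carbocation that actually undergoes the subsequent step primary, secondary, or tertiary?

secondary

Step 1: Electrophilic addition begins with the π(C=C) electrons forming a bond to the proton of H3O⁺. Following Markovnikov's rule, the resulting cation is secondary. H2O is released.
No single 1,2-shift to an adjacent carbon would give a more-substituted cation, so no rearrangement occurs.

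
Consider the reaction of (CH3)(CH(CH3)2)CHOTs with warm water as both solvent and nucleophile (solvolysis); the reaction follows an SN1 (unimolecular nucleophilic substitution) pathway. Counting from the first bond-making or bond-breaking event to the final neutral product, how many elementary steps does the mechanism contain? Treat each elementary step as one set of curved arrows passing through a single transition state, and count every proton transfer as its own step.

4

Step 1: Rate-determining heterolysis of the C–O bond gives TsO⁻ and a secondary carbocation.
Step 2: A 1,2-hydride shift from the adjacent isopropyl carbon moves the positive charge from the secondary centre to an adjacent carbon, generating a more stable tertiary carbocation.
Step 3: Nucleophilic capture: the oxygen of H2O bonds to the cationic carbon, producing an oxonium-ion intermediate.
Step 4: Deprotonation of the oxonium oxygen by solvent water yields the neutral alcohol.
Total: 4 elementary steps.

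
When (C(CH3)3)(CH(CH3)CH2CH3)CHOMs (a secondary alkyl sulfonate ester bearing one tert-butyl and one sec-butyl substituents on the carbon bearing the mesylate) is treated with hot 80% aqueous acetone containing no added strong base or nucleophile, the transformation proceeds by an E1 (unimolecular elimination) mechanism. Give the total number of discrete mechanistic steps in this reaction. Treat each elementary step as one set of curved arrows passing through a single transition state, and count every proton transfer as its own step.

3

Step 1: Unassisted departure of MsO⁻ (taking the C–O bonding pair) generates a secondary carbocation.
Step 2: Carbocation rearrangement: a 1,2-hydride shift from the adjacent sec-butyl carbon converts the initially-formed secondary cation into the more stable tertiary cation.
Step 3: A weak base (a water molecule from the solvent) removes a proton from a carbon adjacent to the cationic centre; the electrons of that C–H bond become the new π(C=C) bond, giving the alkene.
Total: 3 elementary steps.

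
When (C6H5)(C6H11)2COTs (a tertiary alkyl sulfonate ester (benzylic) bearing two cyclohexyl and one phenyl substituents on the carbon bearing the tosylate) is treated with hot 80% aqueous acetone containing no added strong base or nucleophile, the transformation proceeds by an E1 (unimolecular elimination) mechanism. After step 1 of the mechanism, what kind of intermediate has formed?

Step 1: Ionisation: the C–O σ-bond cleaves heterolytically; both bonding electrons depart with TsO⁻, leaving a tertiary carbocation at the α-carbon.
After step 1 the species present is a tertiary carbocation.

tertiary carbocation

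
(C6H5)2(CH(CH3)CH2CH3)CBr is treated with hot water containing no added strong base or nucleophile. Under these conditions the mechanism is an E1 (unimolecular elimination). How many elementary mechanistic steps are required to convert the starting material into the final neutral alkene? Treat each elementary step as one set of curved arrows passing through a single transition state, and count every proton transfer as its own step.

Step 1: Ionisation: the C–Br σ-bond cleaves heterolytically; both bonding electrons depart with Br⁻, leaving a tertiary carbocation at the α-carbon.
(No 1,2-shift: no single shift to an adjacent carbon would give a more stable cation.)
Step 2: A water molecule (solvent) deprotonates a β-carbon; as the C–H bond breaks, those electrons form the new alkene π bond.
Total: 2 elementary steps.

2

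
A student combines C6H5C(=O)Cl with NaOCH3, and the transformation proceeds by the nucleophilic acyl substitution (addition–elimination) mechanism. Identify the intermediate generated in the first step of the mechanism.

Step 1: Nucleophilic addition of CH3O⁻ to the acyl carbon breaks the π(C=O) bond and yields a tetrahedral, anionic intermediate.
After step 1 the species present is a tetrahedral intermediate.

tetrahedral intermediate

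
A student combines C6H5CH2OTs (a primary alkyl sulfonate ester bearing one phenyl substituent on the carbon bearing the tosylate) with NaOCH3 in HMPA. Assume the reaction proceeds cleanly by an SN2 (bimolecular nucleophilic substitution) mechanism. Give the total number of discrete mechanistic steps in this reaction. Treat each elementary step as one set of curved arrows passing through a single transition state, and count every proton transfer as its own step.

1

Step 1: CH3O⁻ attacks the back face of the α-carbon while TsO⁻ departs with the C–O bonding pair — a single concerted displacement through a pentacoordinate transition state.
Total: 1 elementary step.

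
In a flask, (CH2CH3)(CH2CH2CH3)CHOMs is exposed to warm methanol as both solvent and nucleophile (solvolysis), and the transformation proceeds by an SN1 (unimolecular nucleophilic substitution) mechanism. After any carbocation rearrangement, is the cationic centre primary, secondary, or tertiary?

secondary

Step 1: The C–O bond breaks with both electrons going to the mesylate; MsO⁻ leaves and a secondary carbocation remains.
No single 1,2-shift to an adjacent carbon would give a more-substituted cation, so no rearrangement occurs.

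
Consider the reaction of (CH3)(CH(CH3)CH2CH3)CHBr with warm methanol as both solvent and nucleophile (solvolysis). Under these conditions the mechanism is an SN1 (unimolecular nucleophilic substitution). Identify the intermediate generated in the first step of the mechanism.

secondary carbocation

Step 1: Unassisted departure of Br⁻ (taking the C–Br bonding pair) generates a secondary carbocation.
After step 1 the species present is a secondary carbocation.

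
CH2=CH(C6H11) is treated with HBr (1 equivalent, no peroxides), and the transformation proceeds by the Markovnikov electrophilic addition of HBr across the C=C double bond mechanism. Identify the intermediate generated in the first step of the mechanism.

Step 1: The π electrons of the C=C bond attack a proton of HBr; Markovnikov addition places the new C–H on the less-substituted alkene carbon, so the positive charge ends up on the more-substituted carbon — a secondary carbocation. The H–Br bond breaks heterolytically, releasing Br⁻.
After step 1 the species present is a secondary carbocation.

secondary carbocation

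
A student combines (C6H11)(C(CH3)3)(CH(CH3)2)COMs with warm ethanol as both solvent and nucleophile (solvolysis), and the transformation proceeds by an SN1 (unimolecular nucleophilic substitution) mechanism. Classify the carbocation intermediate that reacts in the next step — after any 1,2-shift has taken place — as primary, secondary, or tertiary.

Step 1: Rate-determining heterolysis of the C–O bond gives MsO⁻ and a tertiary carbocation.
No single 1,2-shift to an adjacent carbon would give a more-substituted cation, so no rearrangement occurs.

tertiary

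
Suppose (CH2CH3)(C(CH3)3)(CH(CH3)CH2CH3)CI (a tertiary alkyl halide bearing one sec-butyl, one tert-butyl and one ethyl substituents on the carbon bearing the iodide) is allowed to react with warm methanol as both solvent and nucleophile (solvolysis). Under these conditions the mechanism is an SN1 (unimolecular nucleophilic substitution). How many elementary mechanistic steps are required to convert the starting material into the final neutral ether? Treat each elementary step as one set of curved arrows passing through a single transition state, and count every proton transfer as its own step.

Step 1: Rate-determining heterolysis of the C–I bond gives I⁻ and a tertiary carbocation.
(No 1,2-shift: no single shift to an adjacent carbon would give a more stable cation.)
Step 2: A lone pair on the oxygen of CH3OH attacks the carbocation, forming a new C–O σ-bond and an oxonium ion.
Step 3: Proton transfer from the O–H of the oxonium ion to a solvent molecule delivers the neutral ether.
Total: 3 elementary steps.

3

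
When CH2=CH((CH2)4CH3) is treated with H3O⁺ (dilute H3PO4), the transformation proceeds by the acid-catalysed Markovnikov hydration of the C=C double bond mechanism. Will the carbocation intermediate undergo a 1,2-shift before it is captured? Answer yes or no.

The first-formed carbocation is secondary.
No single 1,2-shift to an adjacent carbon would produce a more-substituted cation than the one already present, so no rearrangement occurs.

no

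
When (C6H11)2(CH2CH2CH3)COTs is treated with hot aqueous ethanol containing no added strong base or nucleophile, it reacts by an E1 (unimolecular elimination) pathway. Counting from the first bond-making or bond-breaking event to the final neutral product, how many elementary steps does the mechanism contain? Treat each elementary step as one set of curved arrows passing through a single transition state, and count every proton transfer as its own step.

2

Step 1: Ionisation: the C–O σ-bond cleaves heterolytically; both bonding electrons depart with TsO⁻, leaving a tertiary carbocation at the α-carbon.
(No 1,2-shift: no single shift to an adjacent carbon would give a more stable cation.)
Step 2: A water (or ethanol) molecule (solvent) deprotonates a β-carbon; as the C–H bond breaks, those electrons form the new alkene π bond.
Total: 2 elementary steps.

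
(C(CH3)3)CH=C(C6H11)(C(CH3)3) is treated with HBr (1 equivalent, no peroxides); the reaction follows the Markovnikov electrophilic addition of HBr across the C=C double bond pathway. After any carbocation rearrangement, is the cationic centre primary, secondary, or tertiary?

Step 1: The π electrons of the C=C bond attack a proton of HBr; Markovnikov addition places the new C–H on the less-substituted alkene carbon, so the positive charge ends up on the more-substituted carbon — a tertiary carbocation. The H–Br bond breaks heterolytically, releasing Br⁻.
No single 1,2-shift to an adjacent carbon would give a more-substituted cation, so no rearrangement occurs.

tertiary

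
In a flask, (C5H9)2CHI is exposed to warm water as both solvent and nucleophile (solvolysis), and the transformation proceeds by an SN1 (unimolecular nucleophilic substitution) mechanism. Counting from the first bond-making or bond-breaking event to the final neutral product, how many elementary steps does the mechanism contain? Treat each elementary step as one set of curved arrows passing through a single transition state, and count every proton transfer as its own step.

Step 1: Ionisation: the C–I σ-bond cleaves heterolytically; both bonding electrons depart with I⁻, leaving a secondary carbocation at the α-carbon.
Step 2: A 1,2-hydride shift from the adjacent cyclopentyl carbon moves the positive charge from the secondary centre to an adjacent carbon, generating a more stable tertiary carbocation.
Step 3: Nucleophilic capture: the oxygen of H2O bonds to the cationic carbon, producing an oxonium-ion intermediate.
Step 4: A second solvent molecule removes the proton on oxygen, giving the neutral alcohol product.
Total: 4 elementary steps.

4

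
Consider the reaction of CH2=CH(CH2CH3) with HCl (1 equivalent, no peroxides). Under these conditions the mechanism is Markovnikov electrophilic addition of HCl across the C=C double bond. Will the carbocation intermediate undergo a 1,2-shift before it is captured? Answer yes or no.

The first-formed carbocation is secondary.
No single 1,2-shift to an adjacent carbon would produce a more-substituted cation than the one already present, so no rearrangement occurs.

no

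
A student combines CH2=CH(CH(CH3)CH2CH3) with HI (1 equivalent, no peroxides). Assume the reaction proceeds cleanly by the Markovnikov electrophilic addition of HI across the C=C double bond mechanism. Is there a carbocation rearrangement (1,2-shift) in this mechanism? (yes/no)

yes

The first-formed carbocation is secondary.
The adjacent sec-butyl carbon already bears 2 other carbon substituents and has a hydrogen to migrate; after a 1,2-hydride shift from that carbon the positive charge sits on a tertiary centre.
Tertiary is more stable than secondary, so the shift occurs.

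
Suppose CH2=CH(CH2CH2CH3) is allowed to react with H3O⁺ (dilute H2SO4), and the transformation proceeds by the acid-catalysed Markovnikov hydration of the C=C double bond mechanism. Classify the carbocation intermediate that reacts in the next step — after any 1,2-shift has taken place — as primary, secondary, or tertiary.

secondary

Step 1: Protonation of the alkene by H3O⁺: the π bond acts as the nucleophile and picks up H⁺, giving the more stable (Markovnikov) secondary carbocation. H2O is released.
No single 1,2-shift to an adjacent carbon would give a more-substituted cation, so no rearrangement occurs.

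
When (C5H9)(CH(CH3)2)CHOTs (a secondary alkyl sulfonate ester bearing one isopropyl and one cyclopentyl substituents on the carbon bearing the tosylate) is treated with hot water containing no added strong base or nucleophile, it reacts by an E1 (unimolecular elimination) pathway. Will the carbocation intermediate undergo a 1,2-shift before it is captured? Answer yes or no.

yes

The first-formed carbocation is secondary.
The adjacent isopropyl carbon already bears 2 other carbon substituents and has a hydrogen to migrate; after a 1,2-hydride shift from that carbon the positive charge sits on a tertiary centre.
Tertiary is more stable than secondary, so the shift occurs.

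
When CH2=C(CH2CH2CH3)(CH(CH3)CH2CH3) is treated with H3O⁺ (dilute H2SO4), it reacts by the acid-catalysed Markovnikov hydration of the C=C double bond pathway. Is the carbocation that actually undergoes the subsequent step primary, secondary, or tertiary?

Step 1: Electrophilic addition begins with the π(C=C) electrons forming a bond to the proton of H3O⁺. Following Markovnikov's rule, the resulting cation is tertiary. H2O is released.
No single 1,2-shift to an adjacent carbon would give a more-substituted cation, so no rearrangement occurs.

tertiary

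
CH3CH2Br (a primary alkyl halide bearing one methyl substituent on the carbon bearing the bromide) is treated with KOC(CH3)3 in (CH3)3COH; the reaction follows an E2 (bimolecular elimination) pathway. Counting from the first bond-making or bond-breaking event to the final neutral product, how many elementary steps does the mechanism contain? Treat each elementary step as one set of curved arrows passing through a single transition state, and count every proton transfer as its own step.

Step 1: The strong base (CH3)3CO⁻ removes a β-hydrogen; in the same concerted event the electrons of the breaking C–H bond form the new π(C=C) bond and the C–Br σ-bond breaks, expelling Br⁻. Anti-periplanar geometry; one transition state.
Total: 1 elementary step.

1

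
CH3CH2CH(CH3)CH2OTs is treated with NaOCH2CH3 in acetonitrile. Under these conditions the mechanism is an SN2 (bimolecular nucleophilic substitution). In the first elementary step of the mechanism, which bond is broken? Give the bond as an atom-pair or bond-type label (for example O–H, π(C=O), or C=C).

Step 1: The ethoxide nucleophile donates a lone pair from O to the α-carbon in a backside attack; simultaneously the C–O σ-bond breaks and both of its electrons leave with TsO⁻. One concerted step with inversion of configuration.
The bond broken in this step is the C–O bond.

C–O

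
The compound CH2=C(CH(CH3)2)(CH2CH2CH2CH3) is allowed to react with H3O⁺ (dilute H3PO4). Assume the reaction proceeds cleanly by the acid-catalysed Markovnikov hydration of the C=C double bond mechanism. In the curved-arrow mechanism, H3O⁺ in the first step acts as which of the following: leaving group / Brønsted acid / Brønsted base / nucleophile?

Step 1: Protonation of the alkene by H3O⁺: the π bond acts as the nucleophile and picks up H⁺, giving the more stable (Markovnikov) tertiary carbocation. H2O is released.
H3O⁺ in the first step donates a proton in a proton-transfer step — a Brønsted acid.

Brønsted acid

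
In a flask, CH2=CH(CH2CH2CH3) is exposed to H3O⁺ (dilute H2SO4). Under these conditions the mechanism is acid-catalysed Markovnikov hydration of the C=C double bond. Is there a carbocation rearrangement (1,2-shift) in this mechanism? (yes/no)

no

The first-formed carbocation is secondary.
No single 1,2-shift to an adjacent carbon would produce a more-substituted cation than the one already present, so no rearrangement occurs.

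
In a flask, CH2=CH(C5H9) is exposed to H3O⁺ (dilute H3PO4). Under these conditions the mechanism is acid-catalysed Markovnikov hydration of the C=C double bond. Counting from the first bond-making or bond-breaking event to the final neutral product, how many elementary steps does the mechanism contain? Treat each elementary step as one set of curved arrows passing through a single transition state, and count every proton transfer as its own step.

4

Step 1: Electrophilic addition begins with the π(C=C) electrons forming a bond to the proton of H3O⁺. Following Markovnikov's rule, the resulting cation is secondary. H2O is released.
Step 2: A 1,2-hydride shift from the adjacent cyclopentyl carbon moves the positive charge from the secondary centre to an adjacent carbon, generating a more stable tertiary carbocation.
Step 3: Nucleophilic capture of the cation by H2O produces the protonated alcohol (an oxonium ion).
Step 4: Proton transfer from the O–H of the oxonium ion to H2O completes the catalytic cycle and yields the alcohol.
Total: 4 elementary steps.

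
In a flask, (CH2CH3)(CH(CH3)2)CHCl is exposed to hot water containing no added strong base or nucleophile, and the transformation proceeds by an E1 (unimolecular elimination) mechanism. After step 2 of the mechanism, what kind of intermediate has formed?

tertiary carbocation

Step 1: Unassisted departure of Cl⁻ (taking the C–Cl bonding pair) generates a secondary carbocation.
Step 2: A hydride (H with its bonding pair) migrates from the adjacent isopropyl carbon to the cationic centre — a 1,2-hydride shift — upgrading the secondary cation to a tertiary one.
After step 2 the species present is a tertiary carbocation.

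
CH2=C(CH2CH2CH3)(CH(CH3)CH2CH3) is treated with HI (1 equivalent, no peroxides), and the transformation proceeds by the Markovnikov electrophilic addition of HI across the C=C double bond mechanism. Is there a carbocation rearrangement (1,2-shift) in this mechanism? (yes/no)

no

The first-formed carbocation is tertiary.
No single 1,2-shift to an adjacent carbon would produce a more-substituted cation than the one already present, so no rearrangement occurs.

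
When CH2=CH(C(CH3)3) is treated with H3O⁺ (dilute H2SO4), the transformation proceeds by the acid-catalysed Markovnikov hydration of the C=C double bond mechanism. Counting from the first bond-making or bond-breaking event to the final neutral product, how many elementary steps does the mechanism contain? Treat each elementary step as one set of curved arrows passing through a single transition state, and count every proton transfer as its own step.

Step 1: Electrophilic addition begins with the π(C=C) electrons forming a bond to the proton of H3O⁺. Following Markovnikov's rule, the resulting cation is secondary. H2O is released.
Step 2: Carbocation rearrangement: a 1,2-methyl shift from the adjacent tert-butyl carbon converts the initially-formed secondary cation into the more stable tertiary cation.
Step 3: A lone pair on the oxygen of H2O attacks the carbocation, forming a C–O bond and an oxonium ion (a protonated alcohol).
Step 4: Deprotonation of the oxonium ion by a water molecule delivers the neutral alcohol and regenerates the acid catalyst.
Total: 4 elementary steps.

4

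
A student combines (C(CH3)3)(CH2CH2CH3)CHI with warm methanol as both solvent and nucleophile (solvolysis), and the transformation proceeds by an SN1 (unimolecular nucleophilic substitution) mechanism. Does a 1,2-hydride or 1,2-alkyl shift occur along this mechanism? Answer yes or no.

The first-formed carbocation is secondary.
The adjacent tert-butyl carbon has no hydrogen but bears methyl groups; migration of one methyl with its bonding pair (a 1,2-methyl shift) places the charge on a tertiary centre.
Tertiary is more stable than secondary, so the shift occurs.

yes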